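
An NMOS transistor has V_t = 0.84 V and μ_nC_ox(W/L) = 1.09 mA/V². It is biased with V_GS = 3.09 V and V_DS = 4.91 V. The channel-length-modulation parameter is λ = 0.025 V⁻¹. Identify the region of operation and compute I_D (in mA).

V_ov = V_GS − V_t = 3.09 − 0.84 = 2.25 V.
Since V_DS = 4.91 V ≥ V_ov = 2.25 V, the device is in saturation.
I_D = ½ k_n V_ov² (1 + λ V_DS) = 0.5 × 1.09 × 2.25² × (1 + 0.025 × 4.91) = 3.1 mA.

Saturation; I_D = 3.10 mA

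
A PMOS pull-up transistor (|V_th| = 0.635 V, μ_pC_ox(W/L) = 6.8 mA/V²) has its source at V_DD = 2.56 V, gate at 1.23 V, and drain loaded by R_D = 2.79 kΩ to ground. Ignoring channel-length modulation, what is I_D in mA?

V_SG = V_DD − V_G = 2.56 − 1.23 = 1.33 V, so V_ov = 1.33 − 0.635 = 0.695 V.
Assume saturation: I_D = ½ k_p V_ov² = 0.5 × 6.8 × 0.695² = 1.64 mA, giving V_SD = V_DD − I_D R_D = 2.56 − 1.64 × 2.79 = -2.02 V.
But -2.02 V < V_ov = 0.695 V, so the device is actually in triode.
In triode I_D = k_p[V_ov V_SD − ½ V_SD²] and I_D = (V_DD − V_SD)/R_D. Equating: 9.49 V_SD² − 14.19 V_SD + 2.56 = 0, giving V_SD = 0.21 V (the root below V_ov).
I_D = (2.56 − 0.21) / 2.79 = 0.842 mA.

I_D = 0.842 mA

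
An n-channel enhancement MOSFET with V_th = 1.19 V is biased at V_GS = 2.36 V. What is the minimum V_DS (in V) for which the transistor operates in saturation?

The boundary between triode and saturation is V_DS = V_GS − V_th = V_ov.
V_ov = 2.36 − 1.19 = 1.17 V.

V_DS,sat = 1.17 V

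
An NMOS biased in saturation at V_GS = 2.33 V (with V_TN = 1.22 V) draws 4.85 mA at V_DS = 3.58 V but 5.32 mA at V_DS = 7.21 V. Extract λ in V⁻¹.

λ = 0.0295 V⁻¹

With V_GS fixed, I_D ∝ (1 + λ V_DS) in saturation, so I_D2/I_D1 = (1 + λ V_DS2)/(1 + λ V_DS1).
5.32/4.85 = 1.097 = (1 + 7.21 λ)/(1 + 3.58 λ).
Solving: λ (I_D1 V_DS2 − I_D2 V_DS1) = I_D2 − I_D1, so λ = (5.32 − 4.85) / (4.85 × 7.21 − 5.32 × 3.58) = 0.47 / 15.9 = 0.0295 V⁻¹.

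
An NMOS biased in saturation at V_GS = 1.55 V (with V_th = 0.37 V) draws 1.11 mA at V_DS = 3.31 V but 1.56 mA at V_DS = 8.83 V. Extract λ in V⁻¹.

λ = 0.0970 V⁻¹

With V_GS fixed, I_D ∝ (1 + λ V_DS) in saturation, so I_D2/I_D1 = (1 + λ V_DS2)/(1 + λ V_DS1).
1.56/1.11 = 1.405 = (1 + 8.83 λ)/(1 + 3.31 λ).
Solving: λ (I_D1 V_DS2 − I_D2 V_DS1) = I_D2 − I_D1, so λ = (1.56 − 1.11) / (1.11 × 8.83 − 1.56 × 3.31) = 0.45 / 4.64 = 0.097 V⁻¹.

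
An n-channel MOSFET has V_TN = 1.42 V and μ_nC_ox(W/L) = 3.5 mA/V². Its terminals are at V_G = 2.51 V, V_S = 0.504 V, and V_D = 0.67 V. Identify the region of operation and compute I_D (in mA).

Triode; I_D = 0.292 mA

V_GS = V_G − V_S = 2.51 − 0.504 = 2.01 V; V_DS = V_D − V_S = 0.67 − 0.504 = 0.166 V.
V_ov = V_GS − V_TN = 2.01 − 1.42 = 0.586 V.
Since V_DS = 0.166 V < V_ov = 0.586 V, the device is in the triode region.
I_D = k_n [V_ov · V_DS − ½ V_DS²] = 3.5 × [0.586 × 0.166 − 0.5 × 0.166²] = 0.292 mA.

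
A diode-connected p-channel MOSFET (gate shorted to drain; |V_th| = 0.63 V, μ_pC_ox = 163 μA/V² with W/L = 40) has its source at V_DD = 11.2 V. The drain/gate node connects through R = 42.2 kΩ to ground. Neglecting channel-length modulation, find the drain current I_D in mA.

I_D = 0.244 mA

With gate tied to drain, V_SG = V_SD ≥ V_SG − |V_th|, so the device is in saturation.
k_p = μ_pC_ox · (W/L) = 6.52 mA/V².
KCL at the drain: ½ k_p (V_SG − |V_th|)² = (V_DD − V_SG)/R.
Let x = V_SG − 0.63. Then 138 x² + x − 10.57 = 0, giving x = 0.274 V (positive root), so V_SG = 0.904 V.
I_D = (V_DD − V_SG)/R = (11.2 − 0.904) / 42.2 = 0.244 mA.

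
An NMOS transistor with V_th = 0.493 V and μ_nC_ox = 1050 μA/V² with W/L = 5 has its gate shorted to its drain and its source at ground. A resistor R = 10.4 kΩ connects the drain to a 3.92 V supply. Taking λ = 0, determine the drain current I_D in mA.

I_D = 0.297 mA

With gate tied to drain, V_GS = V_DS ≥ V_GS − V_th, so the device is in saturation.
k_n = μ_nC_ox · (W/L) = 5.25 mA/V².
KCL at the drain: ½ k_n (V_GS − V_th)² = (V_DD − V_GS)/R.
Let x = V_GS − 0.493. Then 27.3 x² + x − 3.427 = 0, giving x = 0.336 V (positive root), so V_GS = 0.829 V.
I_D = (V_DD − V_GS)/R = (3.92 − 0.829) / 10.4 = 0.297 mA.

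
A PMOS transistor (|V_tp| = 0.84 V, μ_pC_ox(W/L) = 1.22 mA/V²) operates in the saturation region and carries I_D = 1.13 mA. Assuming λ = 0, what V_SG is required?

V_SG = 2.20 V

In saturation I_D = ½ k_p (V_SG − |V_tp|)², so V_SG − |V_tp| = √(2 I_D / k_p) = √(2 × 1.13 / 1.22) = 1.36 V.
V_SG = 0.84 + 1.36 = 2.2 V.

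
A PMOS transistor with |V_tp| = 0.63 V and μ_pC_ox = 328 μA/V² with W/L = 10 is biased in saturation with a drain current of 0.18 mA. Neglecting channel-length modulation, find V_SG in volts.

k_p = μ_pC_ox · (W/L) = 3.28 mA/V².
In saturation I_D = ½ k_p (V_SG − |V_tp|)², so V_SG − |V_tp| = √(2 I_D / k_p) = √(2 × 0.18 / 3.28) = 0.331 V.
V_SG = 0.63 + 0.331 = 0.961 V.

V_SG = 0.961 V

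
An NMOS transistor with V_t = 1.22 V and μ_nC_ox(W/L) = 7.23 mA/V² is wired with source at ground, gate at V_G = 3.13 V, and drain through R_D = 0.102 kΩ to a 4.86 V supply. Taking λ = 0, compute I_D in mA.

V_GS = V_G = 3.13 V, so V_ov = 3.13 − 1.22 = 1.91 V.
Assume saturation: I_D = ½ k_n V_ov² = 0.5 × 7.23 × 1.91² = 13.2 mA, giving V_DS = V_DD − I_D R_D = 4.86 − 13.2 × 0.102 = 3.51 V.
V_DS = 3.51 V ≥ V_ov = 1.91 V, confirming saturation.

I_D = 13.2 mA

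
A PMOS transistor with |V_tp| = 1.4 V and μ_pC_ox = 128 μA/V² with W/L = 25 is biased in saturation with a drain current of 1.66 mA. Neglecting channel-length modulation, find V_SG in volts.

V_SG = 2.42 V

k_p = μ_pC_ox · (W/L) = 3.2 mA/V².
In saturation I_D = ½ k_p (V_SG − |V_tp|)², so V_SG − |V_tp| = √(2 I_D / k_p) = √(2 × 1.66 / 3.2) = 1.02 V.
V_SG = 1.4 + 1.02 = 2.42 V.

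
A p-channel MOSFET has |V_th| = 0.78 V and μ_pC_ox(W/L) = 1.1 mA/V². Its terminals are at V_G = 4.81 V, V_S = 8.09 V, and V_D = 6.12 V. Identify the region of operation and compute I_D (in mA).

Triode; I_D = 3.28 mA

V_SG = V_S − V_G = 8.09 − 4.81 = 3.28 V; V_SD = V_S − V_D = 8.09 − 6.12 = 1.97 V.
V_ov = V_SG − |V_th| = 3.28 − 0.78 = 2.5 V.
Since V_SD = 1.97 V < V_ov = 2.5 V, the device is in the triode region.
I_D = k_p [V_ov · V_SD − ½ V_SD²] = 1.1 × [2.5 × 1.97 − 0.5 × 1.97²] = 3.28 mA.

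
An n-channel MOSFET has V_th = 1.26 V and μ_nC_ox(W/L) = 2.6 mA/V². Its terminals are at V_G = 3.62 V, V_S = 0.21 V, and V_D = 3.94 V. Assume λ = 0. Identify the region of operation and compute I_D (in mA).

V_GS = V_G − V_S = 3.62 − 0.21 = 3.41 V; V_DS = V_D − V_S = 3.94 − 0.21 = 3.73 V.
V_ov = V_GS − V_th = 3.41 − 1.26 = 2.15 V.
Since V_DS = 3.73 V ≥ V_ov = 2.15 V, the device is in saturation.
I_D = ½ k_n V_ov² = 0.5 × 2.6 × 2.15² = 6.01 mA.

Saturation; I_D = 6.01 mA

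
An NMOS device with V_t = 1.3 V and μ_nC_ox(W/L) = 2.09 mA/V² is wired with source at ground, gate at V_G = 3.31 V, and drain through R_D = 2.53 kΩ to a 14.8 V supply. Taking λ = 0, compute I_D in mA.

V_GS = V_G = 3.31 V, so V_ov = 3.31 − 1.3 = 2.01 V.
Assume saturation: I_D = ½ k_n V_ov² = 0.5 × 2.09 × 2.01² = 4.22 mA, giving V_DS = V_DD − I_D R_D = 14.8 − 4.22 × 2.53 = 4.12 V.
V_DS = 4.12 V ≥ V_ov = 2.01 V, confirming saturation.

I_D = 4.22 mA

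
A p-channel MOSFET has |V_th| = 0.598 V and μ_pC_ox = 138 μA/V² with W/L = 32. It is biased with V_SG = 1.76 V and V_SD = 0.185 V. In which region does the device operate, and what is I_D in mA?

Triode; I_D = 0.874 mA

k_p = μ_pC_ox · (W/L) = 4.416 mA/V².
V_ov = V_SG − |V_th| = 1.76 − 0.598 = 1.16 V.
Since V_SD = 0.185 V < V_ov = 1.16 V, the device is in the triode region.
I_D = k_p [V_ov · V_SD − ½ V_SD²] = 4.416 × [1.16 × 0.185 − 0.5 × 0.185²] = 0.874 mA.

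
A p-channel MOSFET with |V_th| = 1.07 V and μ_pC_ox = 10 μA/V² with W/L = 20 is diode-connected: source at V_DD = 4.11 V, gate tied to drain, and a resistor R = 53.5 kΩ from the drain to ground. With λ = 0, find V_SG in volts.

With gate tied to drain, V_SG = V_SD ≥ V_SG − |V_th|, so the device is in saturation.
k_p = μ_pC_ox · (W/L) = 0.2 mA/V².
KCL at the drain: ½ k_p (V_SG − |V_th|)² = (V_DD − V_SG)/R.
Let x = V_SG − 1.07. Then 5.35 x² + x − 3.04 = 0, giving x = 0.666 V (positive root), so V_SG = 1.74 V.
I_D = (V_DD − V_SG)/R = (4.11 − 1.74) / 53.5 = 0.0444 mA.

V_SG = 1.74 V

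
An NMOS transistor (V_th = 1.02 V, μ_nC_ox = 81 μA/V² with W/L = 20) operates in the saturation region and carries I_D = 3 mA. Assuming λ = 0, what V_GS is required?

V_GS = 2.94 V

k_n = μ_nC_ox · (W/L) = 1.62 mA/V².
In saturation I_D = ½ k_n (V_GS − V_th)², so V_GS − V_th = √(2 I_D / k_n) = √(2 × 3 / 1.62) = 1.92 V.
V_GS = 1.02 + 1.92 = 2.94 V.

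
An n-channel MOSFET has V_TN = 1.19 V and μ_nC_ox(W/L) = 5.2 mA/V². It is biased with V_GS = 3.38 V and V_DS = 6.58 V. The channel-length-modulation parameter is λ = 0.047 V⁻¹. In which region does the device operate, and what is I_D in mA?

V_ov = V_GS − V_TN = 3.38 − 1.19 = 2.19 V.
Since V_DS = 6.58 V ≥ V_ov = 2.19 V, the device is in saturation.
I_D = ½ k_n V_ov² (1 + λ V_DS) = 0.5 × 5.2 × 2.19² × (1 + 0.047 × 6.58) = 16.3 mA.

Saturation; I_D = 16.3 mA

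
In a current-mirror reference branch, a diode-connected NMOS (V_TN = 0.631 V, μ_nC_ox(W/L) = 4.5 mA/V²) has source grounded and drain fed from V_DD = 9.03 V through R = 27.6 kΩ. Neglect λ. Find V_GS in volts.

With gate tied to drain, V_GS = V_DS ≥ V_GS − V_TN, so the device is in saturation.
KCL at the drain: ½ k_n (V_GS − V_TN)² = (V_DD − V_GS)/R.
Let x = V_GS − 0.631. Then 62.1 x² + x − 8.399 = 0, giving x = 0.36 V (positive root), so V_GS = 0.991 V.
I_D = (V_DD − V_GS)/R = (9.03 − 0.991) / 27.6 = 0.291 mA.

V_GS = 0.991 V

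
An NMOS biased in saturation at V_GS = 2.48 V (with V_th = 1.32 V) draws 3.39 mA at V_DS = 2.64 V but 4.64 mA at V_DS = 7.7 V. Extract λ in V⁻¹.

With V_GS fixed, I_D ∝ (1 + λ V_DS) in saturation, so I_D2/I_D1 = (1 + λ V_DS2)/(1 + λ V_DS1).
4.64/3.39 = 1.369 = (1 + 7.7 λ)/(1 + 2.64 λ).
Solving: λ (I_D1 V_DS2 − I_D2 V_DS1) = I_D2 − I_D1, so λ = (4.64 − 3.39) / (3.39 × 7.7 − 4.64 × 2.64) = 1.25 / 13.9 = 0.0902 V⁻¹.

λ = 0.0902 V⁻¹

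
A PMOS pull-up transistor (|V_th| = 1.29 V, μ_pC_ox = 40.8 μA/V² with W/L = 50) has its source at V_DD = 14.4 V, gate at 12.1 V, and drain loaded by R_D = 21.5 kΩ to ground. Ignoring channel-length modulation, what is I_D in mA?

V_SG = V_DD − V_G = 14.4 − 12.1 = 2.3 V, so V_ov = 2.3 − 1.29 = 1.01 V.
k_p = μ_pC_ox · (W/L) = 2.04 mA/V².
Assume saturation: I_D = ½ k_p V_ov² = 0.5 × 2.04 × 1.01² = 1.04 mA, giving V_SD = V_DD − I_D R_D = 14.4 − 1.04 × 21.5 = -7.97 V.
But -7.97 V < V_ov = 1.01 V, so the device is actually in triode.
In triode I_D = k_p[V_ov V_SD − ½ V_SD²] and I_D = (V_DD − V_SD)/R_D. Equating: 21.9 V_SD² − 45.3 V_SD + 14.4 = 0, giving V_SD = 0.392 V (the root below V_ov).
I_D = (14.4 − 0.392) / 21.5 = 0.652 mA.

I_D = 0.652 mA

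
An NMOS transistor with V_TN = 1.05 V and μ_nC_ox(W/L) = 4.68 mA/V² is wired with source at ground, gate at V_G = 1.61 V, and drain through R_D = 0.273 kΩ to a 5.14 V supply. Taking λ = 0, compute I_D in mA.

V_GS = V_G = 1.61 V, so V_ov = 1.61 − 1.05 = 0.56 V.
Assume saturation: I_D = ½ k_n V_ov² = 0.5 × 4.68 × 0.56² = 0.734 mA, giving V_DS = V_DD − I_D R_D = 5.14 − 0.734 × 0.273 = 4.94 V.
V_DS = 4.94 V ≥ V_ov = 0.56 V, confirming saturation.

I_D = 0.734 mA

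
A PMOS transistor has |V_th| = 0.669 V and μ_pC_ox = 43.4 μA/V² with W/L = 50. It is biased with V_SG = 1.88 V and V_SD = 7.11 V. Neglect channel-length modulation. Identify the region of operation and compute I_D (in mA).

k_p = μ_pC_ox · (W/L) = 2.17 mA/V².
V_ov = V_SG − |V_th| = 1.88 − 0.669 = 1.21 V.
Since V_SD = 7.11 V ≥ V_ov = 1.21 V, the device is in saturation.
I_D = ½ k_p V_ov² = 0.5 × 2.17 × 1.21² = 1.59 mA.

Saturation; I_D = 1.59 mA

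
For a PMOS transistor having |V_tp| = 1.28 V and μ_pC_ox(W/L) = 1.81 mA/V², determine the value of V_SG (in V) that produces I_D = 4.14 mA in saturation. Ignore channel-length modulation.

In saturation I_D = ½ k_p (V_SG − |V_tp|)², so V_SG − |V_tp| = √(2 I_D / k_p) = √(2 × 4.14 / 1.81) = 2.14 V.
V_SG = 1.28 + 2.14 = 3.42 V.

V_SG = 3.42 V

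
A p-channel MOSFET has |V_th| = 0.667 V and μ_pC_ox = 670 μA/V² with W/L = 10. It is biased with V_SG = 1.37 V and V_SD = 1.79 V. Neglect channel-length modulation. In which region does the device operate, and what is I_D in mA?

k_p = μ_pC_ox · (W/L) = 6.7 mA/V².
V_ov = V_SG − |V_th| = 1.37 − 0.667 = 0.703 V.
Since V_SD = 1.79 V ≥ V_ov = 0.703 V, the device is in saturation.
I_D = ½ k_p V_ov² = 0.5 × 6.7 × 0.703² = 1.66 mA.

Saturation; I_D = 1.66 mA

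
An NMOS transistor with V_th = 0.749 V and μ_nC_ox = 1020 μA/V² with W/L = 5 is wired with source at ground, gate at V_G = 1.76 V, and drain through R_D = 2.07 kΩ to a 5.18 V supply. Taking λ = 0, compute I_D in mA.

I_D = 2.21 mA

V_GS = V_G = 1.76 V, so V_ov = 1.76 − 0.749 = 1.01 V.
k_n = μ_nC_ox · (W/L) = 5.1 mA/V².
Assume saturation: I_D = ½ k_n V_ov² = 0.5 × 5.1 × 1.01² = 2.61 mA, giving V_DS = V_DD − I_D R_D = 5.18 − 2.61 × 2.07 = -0.215 V.
But -0.215 V < V_ov = 1.01 V, so the device is actually in triode.
In triode I_D = k_n[V_ov V_DS − ½ V_DS²] and I_D = (V_DD − V_DS)/R_D. Equating: 5.28 V_DS² − 11.67 V_DS + 5.18 = 0, giving V_DS = 0.615 V (the root below V_ov).
I_D = (5.18 − 0.615) / 2.07 = 2.21 mA.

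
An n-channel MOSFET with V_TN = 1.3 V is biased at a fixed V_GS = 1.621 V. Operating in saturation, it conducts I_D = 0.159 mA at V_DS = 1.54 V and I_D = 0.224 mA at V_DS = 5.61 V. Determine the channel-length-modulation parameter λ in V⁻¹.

With V_GS fixed, I_D ∝ (1 + λ V_DS) in saturation, so I_D2/I_D1 = (1 + λ V_DS2)/(1 + λ V_DS1).
0.224/0.159 = 1.409 = (1 + 5.61 λ)/(1 + 1.54 λ).
Solving: λ (I_D1 V_DS2 − I_D2 V_DS1) = I_D2 − I_D1, so λ = (0.224 − 0.159) / (0.159 × 5.61 − 0.224 × 1.54) = 0.065 / 0.547 = 0.119 V⁻¹.

λ = 0.119 V⁻¹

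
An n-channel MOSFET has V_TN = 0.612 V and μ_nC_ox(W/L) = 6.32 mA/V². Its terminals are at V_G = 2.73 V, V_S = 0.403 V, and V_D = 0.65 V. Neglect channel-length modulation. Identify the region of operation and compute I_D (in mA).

Triode; I_D = 2.48 mA

V_GS = V_G − V_S = 2.73 − 0.403 = 2.33 V; V_DS = V_D − V_S = 0.65 − 0.403 = 0.247 V.
V_ov = V_GS − V_TN = 2.33 − 0.612 = 1.71 V.
Since V_DS = 0.247 V < V_ov = 1.71 V, the device is in the triode region.
I_D = k_n [V_ov · V_DS − ½ V_DS²] = 6.32 × [1.71 × 0.247 − 0.5 × 0.247²] = 2.48 mA.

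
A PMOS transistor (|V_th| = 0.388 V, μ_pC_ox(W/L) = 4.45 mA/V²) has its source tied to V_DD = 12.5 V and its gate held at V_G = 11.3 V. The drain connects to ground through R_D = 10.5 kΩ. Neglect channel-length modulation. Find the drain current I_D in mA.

I_D = 1.15 mA

V_SG = V_DD − V_G = 12.5 − 11.3 = 1.2 V, so V_ov = 1.2 − 0.388 = 0.812 V.
Assume saturation: I_D = ½ k_p V_ov² = 0.5 × 4.45 × 0.812² = 1.47 mA, giving V_SD = V_DD − I_D R_D = 12.5 − 1.47 × 10.5 = -2.9 V.
But -2.9 V < V_ov = 0.812 V, so the device is actually in triode.
In triode I_D = k_p[V_ov V_SD − ½ V_SD²] and I_D = (V_DD − V_SD)/R_D. Equating: 23.4 V_SD² − 38.94 V_SD + 12.5 = 0, giving V_SD = 0.434 V (the root below V_ov).
I_D = (12.5 − 0.434) / 10.5 = 1.15 mA.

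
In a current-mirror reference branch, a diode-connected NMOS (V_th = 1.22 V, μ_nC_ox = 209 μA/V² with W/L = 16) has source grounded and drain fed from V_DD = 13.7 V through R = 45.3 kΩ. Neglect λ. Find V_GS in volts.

With gate tied to drain, V_GS = V_DS ≥ V_GS − V_th, so the device is in saturation.
k_n = μ_nC_ox · (W/L) = 3.344 mA/V².
KCL at the drain: ½ k_n (V_GS − V_th)² = (V_DD − V_GS)/R.
Let x = V_GS − 1.22. Then 75.7 x² + x − 12.48 = 0, giving x = 0.399 V (positive root), so V_GS = 1.62 V.
I_D = (V_DD − V_GS)/R = (13.7 − 1.62) / 45.3 = 0.267 mA.

V_GS = 1.62 V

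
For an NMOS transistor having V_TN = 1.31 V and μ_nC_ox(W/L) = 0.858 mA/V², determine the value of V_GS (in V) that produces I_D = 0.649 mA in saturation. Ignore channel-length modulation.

In saturation I_D = ½ k_n (V_GS − V_TN)², so V_GS − V_TN = √(2 I_D / k_n) = √(2 × 0.649 / 0.858) = 1.23 V.
V_GS = 1.31 + 1.23 = 2.54 V.

V_GS = 2.54 V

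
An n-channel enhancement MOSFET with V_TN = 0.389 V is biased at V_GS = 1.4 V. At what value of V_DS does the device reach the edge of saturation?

V_DS,sat = 1.01 V

The boundary between triode and saturation is V_DS = V_GS − V_TN = V_ov.
V_ov = 1.4 − 0.389 = 1.01 V.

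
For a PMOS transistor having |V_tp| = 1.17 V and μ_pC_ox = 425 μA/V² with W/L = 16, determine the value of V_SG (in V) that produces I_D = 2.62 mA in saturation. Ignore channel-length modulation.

V_SG = 2.05 V

k_p = μ_pC_ox · (W/L) = 6.8 mA/V².
In saturation I_D = ½ k_p (V_SG − |V_tp|)², so V_SG − |V_tp| = √(2 I_D / k_p) = √(2 × 2.62 / 6.8) = 0.878 V.
V_SG = 1.17 + 0.878 = 2.05 V.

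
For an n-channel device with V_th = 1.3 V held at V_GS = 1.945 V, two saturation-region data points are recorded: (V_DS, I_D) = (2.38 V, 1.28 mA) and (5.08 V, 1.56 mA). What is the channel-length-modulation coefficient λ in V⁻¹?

λ = 0.100 V⁻¹

With V_GS fixed, I_D ∝ (1 + λ V_DS) in saturation, so I_D2/I_D1 = (1 + λ V_DS2)/(1 + λ V_DS1).
1.56/1.28 = 1.219 = (1 + 5.08 λ)/(1 + 2.38 λ).
Solving: λ (I_D1 V_DS2 − I_D2 V_DS1) = I_D2 − I_D1, so λ = (1.56 − 1.28) / (1.28 × 5.08 − 1.56 × 2.38) = 0.28 / 2.79 = 0.1 V⁻¹.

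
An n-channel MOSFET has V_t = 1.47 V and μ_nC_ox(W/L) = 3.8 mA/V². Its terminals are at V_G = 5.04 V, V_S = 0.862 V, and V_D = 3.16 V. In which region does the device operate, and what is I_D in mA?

Triode; I_D = 13.6 mA

V_GS = V_G − V_S = 5.04 − 0.862 = 4.18 V; V_DS = V_D − V_S = 3.16 − 0.862 = 2.3 V.
V_ov = V_GS − V_t = 4.18 − 1.47 = 2.71 V.
Since V_DS = 2.3 V < V_ov = 2.71 V, the device is in the triode region.
I_D = k_n [V_ov · V_DS − ½ V_DS²] = 3.8 × [2.71 × 2.3 − 0.5 × 2.3²] = 13.6 mA.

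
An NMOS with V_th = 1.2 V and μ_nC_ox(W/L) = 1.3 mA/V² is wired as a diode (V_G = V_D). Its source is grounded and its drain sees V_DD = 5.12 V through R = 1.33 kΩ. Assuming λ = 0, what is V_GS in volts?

With gate tied to drain, V_GS = V_DS ≥ V_GS − V_th, so the device is in saturation.
KCL at the drain: ½ k_n (V_GS − V_th)² = (V_DD − V_GS)/R.
Let x = V_GS − 1.2. Then 0.865 x² + x − 3.92 = 0, giving x = 1.63 V (positive root), so V_GS = 2.83 V.
I_D = (V_DD − V_GS)/R = (5.12 − 2.83) / 1.33 = 1.72 mA.

V_GS = 2.83 V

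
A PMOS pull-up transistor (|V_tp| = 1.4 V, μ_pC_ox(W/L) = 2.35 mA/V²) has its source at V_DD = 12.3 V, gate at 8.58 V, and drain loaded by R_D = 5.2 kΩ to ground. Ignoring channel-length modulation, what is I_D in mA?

I_D = 2.28 mA

V_SG = V_DD − V_G = 12.3 − 8.58 = 3.72 V, so V_ov = 3.72 − 1.4 = 2.32 V.
Assume saturation: I_D = ½ k_p V_ov² = 0.5 × 2.35 × 2.32² = 6.32 mA, giving V_SD = V_DD − I_D R_D = 12.3 − 6.32 × 5.2 = -20.6 V.
But -20.6 V < V_ov = 2.32 V, so the device is actually in triode.
In triode I_D = k_p[V_ov V_SD − ½ V_SD²] and I_D = (V_DD − V_SD)/R_D. Equating: 6.11 V_SD² − 29.35 V_SD + 12.3 = 0, giving V_SD = 0.464 V (the root below V_ov).
I_D = (12.3 − 0.464) / 5.2 = 2.28 mA.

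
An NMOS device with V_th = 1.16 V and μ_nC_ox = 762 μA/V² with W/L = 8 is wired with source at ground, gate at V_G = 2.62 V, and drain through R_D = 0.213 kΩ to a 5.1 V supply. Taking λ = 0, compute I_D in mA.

I_D = 6.50 mA

V_GS = V_G = 2.62 V, so V_ov = 2.62 − 1.16 = 1.46 V.
k_n = μ_nC_ox · (W/L) = 6.096 mA/V².
Assume saturation: I_D = ½ k_n V_ov² = 0.5 × 6.096 × 1.46² = 6.5 mA, giving V_DS = V_DD − I_D R_D = 5.1 − 6.5 × 0.213 = 3.72 V.
V_DS = 3.72 V ≥ V_ov = 1.46 V, confirming saturation.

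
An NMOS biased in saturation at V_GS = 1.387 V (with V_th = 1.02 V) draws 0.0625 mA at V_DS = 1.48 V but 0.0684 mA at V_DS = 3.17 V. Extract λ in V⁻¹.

λ = 0.0609 V⁻¹

With V_GS fixed, I_D ∝ (1 + λ V_DS) in saturation, so I_D2/I_D1 = (1 + λ V_DS2)/(1 + λ V_DS1).
0.0684/0.0625 = 1.094 = (1 + 3.17 λ)/(1 + 1.48 λ).
Solving: λ (I_D1 V_DS2 − I_D2 V_DS1) = I_D2 − I_D1, so λ = (0.0684 − 0.0625) / (0.0625 × 3.17 − 0.0684 × 1.48) = 0.0059 / 0.0969 = 0.0609 V⁻¹.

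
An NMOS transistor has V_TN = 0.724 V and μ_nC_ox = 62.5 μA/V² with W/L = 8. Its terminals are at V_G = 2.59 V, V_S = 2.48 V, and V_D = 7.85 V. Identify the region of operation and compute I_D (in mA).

Cutoff; I_D = 0 mA

V_GS = V_G − V_S = 2.59 − 2.48 = 0.11 V; V_DS = V_D − V_S = 7.85 − 2.48 = 5.37 V.
V_GS = 0.11 V < V_TN = 0.724 V, so the transistor is in cutoff.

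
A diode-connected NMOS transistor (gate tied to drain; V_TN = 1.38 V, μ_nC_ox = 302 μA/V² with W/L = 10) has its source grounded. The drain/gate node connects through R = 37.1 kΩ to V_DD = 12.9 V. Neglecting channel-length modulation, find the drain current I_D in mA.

With gate tied to drain, V_GS = V_DS ≥ V_GS − V_TN, so the device is in saturation.
k_n = μ_nC_ox · (W/L) = 3.02 mA/V².
KCL at the drain: ½ k_n (V_GS − V_TN)² = (V_DD − V_GS)/R.
Let x = V_GS − 1.38. Then 56 x² + x − 11.52 = 0, giving x = 0.445 V (positive root), so V_GS = 1.82 V.
I_D = (V_DD − V_GS)/R = (12.9 − 1.82) / 37.1 = 0.299 mA.

I_D = 0.299 mA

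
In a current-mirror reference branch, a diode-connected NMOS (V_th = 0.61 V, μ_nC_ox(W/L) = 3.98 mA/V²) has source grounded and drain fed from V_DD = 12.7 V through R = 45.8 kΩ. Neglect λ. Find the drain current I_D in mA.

With gate tied to drain, V_GS = V_DS ≥ V_GS − V_th, so the device is in saturation.
KCL at the drain: ½ k_n (V_GS − V_th)² = (V_DD − V_GS)/R.
Let x = V_GS − 0.61. Then 91.1 x² + x − 12.09 = 0, giving x = 0.359 V (positive root), so V_GS = 0.969 V.
I_D = (V_DD − V_GS)/R = (12.7 − 0.969) / 45.8 = 0.256 mA.

I_D = 0.256 mA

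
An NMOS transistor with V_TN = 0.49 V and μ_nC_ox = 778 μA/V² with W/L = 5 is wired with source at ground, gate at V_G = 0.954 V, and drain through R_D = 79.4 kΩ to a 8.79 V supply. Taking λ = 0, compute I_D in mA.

V_GS = V_G = 0.954 V, so V_ov = 0.954 − 0.49 = 0.464 V.
k_n = μ_nC_ox · (W/L) = 3.89 mA/V².
Assume saturation: I_D = ½ k_n V_ov² = 0.5 × 3.89 × 0.464² = 0.419 mA, giving V_DS = V_DD − I_D R_D = 8.79 − 0.419 × 79.4 = -24.5 V.
But -24.5 V < V_ov = 0.464 V, so the device is actually in triode.
In triode I_D = k_n[V_ov V_DS − ½ V_DS²] and I_D = (V_DD − V_DS)/R_D. Equating: 154 V_DS² − 144.3 V_DS + 8.79 = 0, giving V_DS = 0.0655 V (the root below V_ov).
I_D = (8.79 − 0.0655) / 79.4 = 0.11 mA.

I_D = 0.110 mA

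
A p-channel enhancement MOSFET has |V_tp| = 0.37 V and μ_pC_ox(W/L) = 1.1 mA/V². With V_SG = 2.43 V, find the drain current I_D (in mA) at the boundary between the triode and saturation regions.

At the boundary V_SD = V_ov = V_SG − |V_tp| = 2.43 − 0.37 = 2.06 V.
I_D = ½ k_p V_ov² = 0.5 × 1.1 × 2.06² = 2.33 mA.

I_D = 2.33 mA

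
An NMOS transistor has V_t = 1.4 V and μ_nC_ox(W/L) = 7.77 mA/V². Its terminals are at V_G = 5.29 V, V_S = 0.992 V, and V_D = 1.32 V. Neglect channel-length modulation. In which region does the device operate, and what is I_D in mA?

V_GS = V_G − V_S = 5.29 − 0.992 = 4.3 V; V_DS = V_D − V_S = 1.32 − 0.992 = 0.328 V.
V_ov = V_GS − V_t = 4.3 − 1.4 = 2.9 V.
Since V_DS = 0.328 V < V_ov = 2.9 V, the device is in the triode region.
I_D = k_n [V_ov · V_DS − ½ V_DS²] = 7.77 × [2.9 × 0.328 − 0.5 × 0.328²] = 6.97 mA.

Triode; I_D = 6.97 mA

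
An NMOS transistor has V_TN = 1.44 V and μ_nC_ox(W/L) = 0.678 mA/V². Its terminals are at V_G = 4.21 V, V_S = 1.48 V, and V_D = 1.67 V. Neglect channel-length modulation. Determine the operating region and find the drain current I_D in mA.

V_GS = V_G − V_S = 4.21 − 1.48 = 2.73 V; V_DS = V_D − V_S = 1.67 − 1.48 = 0.19 V.
V_ov = V_GS − V_TN = 2.73 − 1.44 = 1.29 V.
Since V_DS = 0.19 V < V_ov = 1.29 V, the device is in the triode region.
I_D = k_n [V_ov · V_DS − ½ V_DS²] = 0.678 × [1.29 × 0.19 − 0.5 × 0.19²] = 0.154 mA.

Triode; I_D = 0.154 mA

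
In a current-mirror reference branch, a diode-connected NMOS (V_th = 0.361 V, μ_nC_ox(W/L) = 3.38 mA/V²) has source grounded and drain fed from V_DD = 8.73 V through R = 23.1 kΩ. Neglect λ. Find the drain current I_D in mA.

With gate tied to drain, V_GS = V_DS ≥ V_GS − V_th, so the device is in saturation.
KCL at the drain: ½ k_n (V_GS − V_th)² = (V_DD − V_GS)/R.
Let x = V_GS − 0.361. Then 39 x² + x − 8.369 = 0, giving x = 0.45 V (positive root), so V_GS = 0.811 V.
I_D = (V_DD − V_GS)/R = (8.73 − 0.811) / 23.1 = 0.343 mA.

I_D = 0.343 mA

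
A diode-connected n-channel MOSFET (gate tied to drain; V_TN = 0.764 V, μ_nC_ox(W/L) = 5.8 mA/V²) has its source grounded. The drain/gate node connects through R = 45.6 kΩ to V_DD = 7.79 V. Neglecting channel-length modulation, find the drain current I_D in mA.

I_D = 0.149 mA

With gate tied to drain, V_GS = V_DS ≥ V_GS − V_TN, so the device is in saturation.
KCL at the drain: ½ k_n (V_GS − V_TN)² = (V_DD − V_GS)/R.
Let x = V_GS − 0.764. Then 132 x² + x − 7.026 = 0, giving x = 0.227 V (positive root), so V_GS = 0.991 V.
I_D = (V_DD − V_GS)/R = (7.79 − 0.991) / 45.6 = 0.149 mA.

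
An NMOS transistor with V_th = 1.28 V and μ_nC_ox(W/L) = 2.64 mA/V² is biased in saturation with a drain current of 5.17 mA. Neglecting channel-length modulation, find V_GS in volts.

In saturation I_D = ½ k_n (V_GS − V_th)², so V_GS − V_th = √(2 I_D / k_n) = √(2 × 5.17 / 2.64) = 1.98 V.
V_GS = 1.28 + 1.98 = 3.26 V.

V_GS = 3.26 V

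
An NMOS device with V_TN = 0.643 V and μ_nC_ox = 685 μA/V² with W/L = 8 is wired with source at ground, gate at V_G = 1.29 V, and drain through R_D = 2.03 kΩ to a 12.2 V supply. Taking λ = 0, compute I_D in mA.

I_D = 1.15 mA

V_GS = V_G = 1.29 V, so V_ov = 1.29 − 0.643 = 0.647 V.
k_n = μ_nC_ox · (W/L) = 5.48 mA/V².
Assume saturation: I_D = ½ k_n V_ov² = 0.5 × 5.48 × 0.647² = 1.15 mA, giving V_DS = V_DD − I_D R_D = 12.2 − 1.15 × 2.03 = 9.87 V.
V_DS = 9.87 V ≥ V_ov = 0.647 V, confirming saturation.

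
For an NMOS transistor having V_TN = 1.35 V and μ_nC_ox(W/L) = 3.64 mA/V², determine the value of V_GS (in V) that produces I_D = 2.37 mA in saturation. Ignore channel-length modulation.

V_GS = 2.49 V

In saturation I_D = ½ k_n (V_GS − V_TN)², so V_GS − V_TN = √(2 I_D / k_n) = √(2 × 2.37 / 3.64) = 1.14 V.
V_GS = 1.35 + 1.14 = 2.49 V.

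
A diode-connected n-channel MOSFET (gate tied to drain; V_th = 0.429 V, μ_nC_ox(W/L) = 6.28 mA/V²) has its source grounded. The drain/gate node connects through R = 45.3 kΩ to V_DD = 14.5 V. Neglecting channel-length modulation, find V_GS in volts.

V_GS = 0.740 V

With gate tied to drain, V_GS = V_DS ≥ V_GS − V_th, so the device is in saturation.
KCL at the drain: ½ k_n (V_GS − V_th)² = (V_DD − V_GS)/R.
Let x = V_GS − 0.429. Then 142 x² + x − 14.07 = 0, giving x = 0.311 V (positive root), so V_GS = 0.74 V.
I_D = (V_DD − V_GS)/R = (14.5 − 0.74) / 45.3 = 0.304 mA.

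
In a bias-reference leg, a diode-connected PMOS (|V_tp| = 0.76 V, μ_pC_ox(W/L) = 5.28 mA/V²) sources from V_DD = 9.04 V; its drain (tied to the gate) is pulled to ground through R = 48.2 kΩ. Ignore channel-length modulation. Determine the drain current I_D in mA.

With gate tied to drain, V_SG = V_SD ≥ V_SG − |V_tp|, so the device is in saturation.
KCL at the drain: ½ k_p (V_SG − |V_tp|)² = (V_DD − V_SG)/R.
Let x = V_SG − 0.76. Then 127 x² + x − 8.28 = 0, giving x = 0.251 V (positive root), so V_SG = 1.01 V.
I_D = (V_DD − V_SG)/R = (9.04 − 1.01) / 48.2 = 0.167 mA.

I_D = 0.167 mA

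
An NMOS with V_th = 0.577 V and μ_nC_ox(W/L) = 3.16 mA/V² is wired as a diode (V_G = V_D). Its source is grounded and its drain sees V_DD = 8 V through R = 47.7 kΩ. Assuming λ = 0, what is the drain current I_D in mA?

I_D = 0.149 mA

With gate tied to drain, V_GS = V_DS ≥ V_GS − V_th, so the device is in saturation.
KCL at the drain: ½ k_n (V_GS − V_th)² = (V_DD − V_GS)/R.
Let x = V_GS − 0.577. Then 75.4 x² + x − 7.423 = 0, giving x = 0.307 V (positive root), so V_GS = 0.884 V.
I_D = (V_DD − V_GS)/R = (8 − 0.884) / 47.7 = 0.149 mA.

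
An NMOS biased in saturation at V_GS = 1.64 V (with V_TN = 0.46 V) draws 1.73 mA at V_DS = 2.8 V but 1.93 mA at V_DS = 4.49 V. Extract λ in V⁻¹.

λ = 0.0846 V⁻¹

With V_GS fixed, I_D ∝ (1 + λ V_DS) in saturation, so I_D2/I_D1 = (1 + λ V_DS2)/(1 + λ V_DS1).
1.93/1.73 = 1.116 = (1 + 4.49 λ)/(1 + 2.8 λ).
Solving: λ (I_D1 V_DS2 − I_D2 V_DS1) = I_D2 − I_D1, so λ = (1.93 − 1.73) / (1.73 × 4.49 − 1.93 × 2.8) = 0.2 / 2.36 = 0.0846 V⁻¹.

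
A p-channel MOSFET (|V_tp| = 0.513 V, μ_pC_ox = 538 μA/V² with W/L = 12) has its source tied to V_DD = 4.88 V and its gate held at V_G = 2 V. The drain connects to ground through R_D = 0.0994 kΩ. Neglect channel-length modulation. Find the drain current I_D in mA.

V_SG = V_DD − V_G = 4.88 − 2 = 2.88 V, so V_ov = 2.88 − 0.513 = 2.37 V.
k_p = μ_pC_ox · (W/L) = 6.456 mA/V².
Assume saturation: I_D = ½ k_p V_ov² = 0.5 × 6.456 × 2.37² = 18.1 mA, giving V_SD = V_DD − I_D R_D = 4.88 − 18.1 × 0.0994 = 3.08 V.
V_SD = 3.08 V ≥ V_ov = 2.37 V, confirming saturation.

I_D = 18.1 mA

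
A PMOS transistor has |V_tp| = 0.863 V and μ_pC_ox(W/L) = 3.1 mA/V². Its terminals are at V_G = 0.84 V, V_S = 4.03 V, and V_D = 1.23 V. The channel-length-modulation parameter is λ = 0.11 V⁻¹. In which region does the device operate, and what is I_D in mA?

Saturation; I_D = 11.0 mA

V_SG = V_S − V_G = 4.03 − 0.84 = 3.19 V; V_SD = V_S − V_D = 4.03 − 1.23 = 2.8 V.
V_ov = V_SG − |V_tp| = 3.19 − 0.863 = 2.33 V.
Since V_SD = 2.8 V ≥ V_ov = 2.33 V, the device is in saturation.
I_D = ½ k_p V_ov² (1 + λ V_SD) = 0.5 × 3.1 × 2.33² × (1 + 0.11 × 2.8) = 11 mA.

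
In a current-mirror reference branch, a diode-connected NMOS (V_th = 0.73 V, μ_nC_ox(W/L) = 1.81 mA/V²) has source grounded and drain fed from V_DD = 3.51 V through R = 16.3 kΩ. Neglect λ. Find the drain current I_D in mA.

With gate tied to drain, V_GS = V_DS ≥ V_GS − V_th, so the device is in saturation.
KCL at the drain: ½ k_n (V_GS − V_th)² = (V_DD − V_GS)/R.
Let x = V_GS − 0.73. Then 14.8 x² + x − 2.78 = 0, giving x = 0.402 V (positive root), so V_GS = 1.13 V.
I_D = (V_DD − V_GS)/R = (3.51 − 1.13) / 16.3 = 0.146 mA.

I_D = 0.146 mA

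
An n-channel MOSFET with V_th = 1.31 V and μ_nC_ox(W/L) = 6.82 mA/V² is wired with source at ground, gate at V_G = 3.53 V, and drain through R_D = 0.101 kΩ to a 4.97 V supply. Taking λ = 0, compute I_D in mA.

I_D = 16.8 mA

V_GS = V_G = 3.53 V, so V_ov = 3.53 − 1.31 = 2.22 V.
Assume saturation: I_D = ½ k_n V_ov² = 0.5 × 6.82 × 2.22² = 16.8 mA, giving V_DS = V_DD − I_D R_D = 4.97 − 16.8 × 0.101 = 3.27 V.
V_DS = 3.27 V ≥ V_ov = 2.22 V, confirming saturation.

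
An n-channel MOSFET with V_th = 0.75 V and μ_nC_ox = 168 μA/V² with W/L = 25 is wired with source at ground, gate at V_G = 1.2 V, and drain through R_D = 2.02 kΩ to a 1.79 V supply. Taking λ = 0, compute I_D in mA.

V_GS = V_G = 1.2 V, so V_ov = 1.2 − 0.75 = 0.45 V.
k_n = μ_nC_ox · (W/L) = 4.2 mA/V².
Assume saturation: I_D = ½ k_n V_ov² = 0.5 × 4.2 × 0.45² = 0.425 mA, giving V_DS = V_DD − I_D R_D = 1.79 − 0.425 × 2.02 = 0.931 V.
V_DS = 0.931 V ≥ V_ov = 0.45 V, confirming saturation.

I_D = 0.425 mA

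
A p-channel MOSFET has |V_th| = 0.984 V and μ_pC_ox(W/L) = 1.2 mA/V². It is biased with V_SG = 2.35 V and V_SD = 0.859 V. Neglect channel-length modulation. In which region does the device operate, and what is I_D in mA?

Triode; I_D = 0.965 mA

V_ov = V_SG − |V_th| = 2.35 − 0.984 = 1.37 V.
Since V_SD = 0.859 V < V_ov = 1.37 V, the device is in the triode region.
I_D = k_p [V_ov · V_SD − ½ V_SD²] = 1.2 × [1.37 × 0.859 − 0.5 × 0.859²] = 0.965 mA.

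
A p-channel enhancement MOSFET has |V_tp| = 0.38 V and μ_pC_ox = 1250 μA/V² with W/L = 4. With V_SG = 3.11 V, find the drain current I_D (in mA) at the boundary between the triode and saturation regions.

At the boundary V_SD = V_ov = V_SG − |V_tp| = 3.11 − 0.38 = 2.73 V.
k_p = μ_pC_ox · (W/L) = 5 mA/V².
I_D = ½ k_p V_ov² = 0.5 × 5 × 2.73² = 18.6 mA.

I_D = 18.6 mA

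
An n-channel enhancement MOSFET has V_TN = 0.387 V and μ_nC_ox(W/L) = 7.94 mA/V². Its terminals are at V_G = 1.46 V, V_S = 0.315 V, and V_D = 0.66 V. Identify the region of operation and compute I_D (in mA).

Triode; I_D = 1.60 mA

V_GS = V_G − V_S = 1.46 − 0.315 = 1.15 V; V_DS = V_D − V_S = 0.66 − 0.315 = 0.345 V.
V_ov = V_GS − V_TN = 1.15 − 0.387 = 0.758 V.
Since V_DS = 0.345 V < V_ov = 0.758 V, the device is in the triode region.
I_D = k_n [V_ov · V_DS − ½ V_DS²] = 7.94 × [0.758 × 0.345 − 0.5 × 0.345²] = 1.6 mA.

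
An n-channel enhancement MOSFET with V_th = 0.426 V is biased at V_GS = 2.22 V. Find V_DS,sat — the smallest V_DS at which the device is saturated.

The boundary between triode and saturation is V_DS = V_GS − V_th = V_ov.
V_ov = 2.22 − 0.426 = 1.79 V.

V_DS,sat = 1.79 V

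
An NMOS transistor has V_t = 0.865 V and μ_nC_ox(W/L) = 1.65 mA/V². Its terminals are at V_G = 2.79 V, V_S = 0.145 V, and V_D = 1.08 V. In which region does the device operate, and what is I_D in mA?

V_GS = V_G − V_S = 2.79 − 0.145 = 2.65 V; V_DS = V_D − V_S = 1.08 − 0.145 = 0.935 V.
V_ov = V_GS − V_t = 2.65 − 0.865 = 1.78 V.
Since V_DS = 0.935 V < V_ov = 1.78 V, the device is in the triode region.
I_D = k_n [V_ov · V_DS − ½ V_DS²] = 1.65 × [1.78 × 0.935 − 0.5 × 0.935²] = 2.02 mA.

Triode; I_D = 2.02 mA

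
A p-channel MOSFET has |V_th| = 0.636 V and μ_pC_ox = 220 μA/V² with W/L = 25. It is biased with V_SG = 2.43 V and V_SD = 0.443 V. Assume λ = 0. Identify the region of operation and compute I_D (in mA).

k_p = μ_pC_ox · (W/L) = 5.5 mA/V².
V_ov = V_SG − |V_th| = 2.43 − 0.636 = 1.79 V.
Since V_SD = 0.443 V < V_ov = 1.79 V, the device is in the triode region.
I_D = k_p [V_ov · V_SD − ½ V_SD²] = 5.5 × [1.79 × 0.443 − 0.5 × 0.443²] = 3.83 mA.

Triode; I_D = 3.83 mA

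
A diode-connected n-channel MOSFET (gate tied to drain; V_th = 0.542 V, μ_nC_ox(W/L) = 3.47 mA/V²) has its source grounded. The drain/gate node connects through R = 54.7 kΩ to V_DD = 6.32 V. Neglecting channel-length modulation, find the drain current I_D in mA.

With gate tied to drain, V_GS = V_DS ≥ V_GS − V_th, so the device is in saturation.
KCL at the drain: ½ k_n (V_GS − V_th)² = (V_DD − V_GS)/R.
Let x = V_GS − 0.542. Then 94.9 x² + x − 5.778 = 0, giving x = 0.242 V (positive root), so V_GS = 0.784 V.
I_D = (V_DD − V_GS)/R = (6.32 − 0.784) / 54.7 = 0.101 mA.

I_D = 0.101 mA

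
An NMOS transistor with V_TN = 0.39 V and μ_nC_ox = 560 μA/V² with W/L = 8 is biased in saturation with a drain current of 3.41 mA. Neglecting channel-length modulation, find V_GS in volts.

V_GS = 1.62 V

k_n = μ_nC_ox · (W/L) = 4.48 mA/V².
In saturation I_D = ½ k_n (V_GS − V_TN)², so V_GS − V_TN = √(2 I_D / k_n) = √(2 × 3.41 / 4.48) = 1.23 V.
V_GS = 0.39 + 1.23 = 1.62 V.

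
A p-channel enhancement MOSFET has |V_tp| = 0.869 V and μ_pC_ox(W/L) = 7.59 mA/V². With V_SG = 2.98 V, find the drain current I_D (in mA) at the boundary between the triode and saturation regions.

I_D = 16.9 mA

At the boundary V_SD = V_ov = V_SG − |V_tp| = 2.98 − 0.869 = 2.11 V.
I_D = ½ k_p V_ov² = 0.5 × 7.59 × 2.11² = 16.9 mA.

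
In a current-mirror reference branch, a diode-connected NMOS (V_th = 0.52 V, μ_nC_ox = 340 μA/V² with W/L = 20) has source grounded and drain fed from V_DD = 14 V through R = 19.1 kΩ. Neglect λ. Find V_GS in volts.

V_GS = 0.968 V

With gate tied to drain, V_GS = V_DS ≥ V_GS − V_th, so the device is in saturation.
k_n = μ_nC_ox · (W/L) = 6.8 mA/V².
KCL at the drain: ½ k_n (V_GS − V_th)² = (V_DD − V_GS)/R.
Let x = V_GS − 0.52. Then 64.9 x² + x − 13.48 = 0, giving x = 0.448 V (positive root), so V_GS = 0.968 V.
I_D = (V_DD − V_GS)/R = (14 − 0.968) / 19.1 = 0.682 mA.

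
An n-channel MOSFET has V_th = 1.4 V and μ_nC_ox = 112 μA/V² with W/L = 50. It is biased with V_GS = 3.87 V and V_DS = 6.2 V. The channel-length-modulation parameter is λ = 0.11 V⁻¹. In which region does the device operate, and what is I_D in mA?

k_n = μ_nC_ox · (W/L) = 5.6 mA/V².
V_ov = V_GS − V_th = 3.87 − 1.4 = 2.47 V.
Since V_DS = 6.2 V ≥ V_ov = 2.47 V, the device is in saturation.
I_D = ½ k_n V_ov² (1 + λ V_DS) = 0.5 × 5.6 × 2.47² × (1 + 0.11 × 6.2) = 28.7 mA.

Saturation; I_D = 28.7 mA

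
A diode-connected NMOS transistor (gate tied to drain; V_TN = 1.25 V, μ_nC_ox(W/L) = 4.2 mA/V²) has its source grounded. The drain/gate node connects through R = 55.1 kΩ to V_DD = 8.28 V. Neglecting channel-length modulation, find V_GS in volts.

With gate tied to drain, V_GS = V_DS ≥ V_GS − V_TN, so the device is in saturation.
KCL at the drain: ½ k_n (V_GS − V_TN)² = (V_DD − V_GS)/R.
Let x = V_GS − 1.25. Then 116 x² + x − 7.03 = 0, giving x = 0.242 V (positive root), so V_GS = 1.49 V.
I_D = (V_DD − V_GS)/R = (8.28 − 1.49) / 55.1 = 0.123 mA.

V_GS = 1.49 V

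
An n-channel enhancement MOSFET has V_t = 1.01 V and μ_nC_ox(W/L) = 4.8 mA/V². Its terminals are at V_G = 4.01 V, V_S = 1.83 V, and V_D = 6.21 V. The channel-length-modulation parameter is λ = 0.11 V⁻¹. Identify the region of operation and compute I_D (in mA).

V_GS = V_G − V_S = 4.01 − 1.83 = 2.18 V; V_DS = V_D − V_S = 6.21 − 1.83 = 4.38 V.
V_ov = V_GS − V_t = 2.18 − 1.01 = 1.17 V.
Since V_DS = 4.38 V ≥ V_ov = 1.17 V, the device is in saturation.
I_D = ½ k_n V_ov² (1 + λ V_DS) = 0.5 × 4.8 × 1.17² × (1 + 0.11 × 4.38) = 4.87 mA.

Saturation; I_D = 4.87 mA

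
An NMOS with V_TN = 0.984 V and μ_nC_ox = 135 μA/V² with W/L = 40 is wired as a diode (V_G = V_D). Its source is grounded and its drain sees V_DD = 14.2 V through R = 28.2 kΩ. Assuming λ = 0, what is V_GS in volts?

V_GS = 1.39 V

With gate tied to drain, V_GS = V_DS ≥ V_GS − V_TN, so the device is in saturation.
k_n = μ_nC_ox · (W/L) = 5.4 mA/V².
KCL at the drain: ½ k_n (V_GS − V_TN)² = (V_DD − V_GS)/R.
Let x = V_GS − 0.984. Then 76.1 x² + x − 13.22 = 0, giving x = 0.41 V (positive root), so V_GS = 1.39 V.
I_D = (V_DD − V_GS)/R = (14.2 − 1.39) / 28.2 = 0.454 mA.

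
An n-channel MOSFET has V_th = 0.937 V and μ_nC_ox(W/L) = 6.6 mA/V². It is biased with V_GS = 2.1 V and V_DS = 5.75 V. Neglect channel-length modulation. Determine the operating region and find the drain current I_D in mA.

Saturation; I_D = 4.46 mA

V_ov = V_GS − V_th = 2.1 − 0.937 = 1.16 V.
Since V_DS = 5.75 V ≥ V_ov = 1.16 V, the device is in saturation.
I_D = ½ k_n V_ov² = 0.5 × 6.6 × 1.16² = 4.46 mA.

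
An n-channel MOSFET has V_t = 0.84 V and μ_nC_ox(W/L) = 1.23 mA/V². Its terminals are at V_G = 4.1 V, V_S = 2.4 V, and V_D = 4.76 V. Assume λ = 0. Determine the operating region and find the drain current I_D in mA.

Saturation; I_D = 0.455 mA

V_GS = V_G − V_S = 4.1 − 2.4 = 1.7 V; V_DS = V_D − V_S = 4.76 − 2.4 = 2.36 V.
V_ov = V_GS − V_t = 1.7 − 0.84 = 0.86 V.
Since V_DS = 2.36 V ≥ V_ov = 0.86 V, the device is in saturation.
I_D = ½ k_n V_ov² = 0.5 × 1.23 × 0.86² = 0.455 mA.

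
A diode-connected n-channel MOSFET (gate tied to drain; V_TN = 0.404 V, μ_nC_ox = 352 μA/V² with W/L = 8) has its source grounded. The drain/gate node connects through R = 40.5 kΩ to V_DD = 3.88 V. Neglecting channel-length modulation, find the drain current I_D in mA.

With gate tied to drain, V_GS = V_DS ≥ V_GS − V_TN, so the device is in saturation.
k_n = μ_nC_ox · (W/L) = 2.816 mA/V².
KCL at the drain: ½ k_n (V_GS − V_TN)² = (V_DD − V_GS)/R.
Let x = V_GS − 0.404. Then 57 x² + x − 3.476 = 0, giving x = 0.238 V (positive root), so V_GS = 0.642 V.
I_D = (V_DD − V_GS)/R = (3.88 − 0.642) / 40.5 = 0.0799 mA.

I_D = 0.0799 mA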